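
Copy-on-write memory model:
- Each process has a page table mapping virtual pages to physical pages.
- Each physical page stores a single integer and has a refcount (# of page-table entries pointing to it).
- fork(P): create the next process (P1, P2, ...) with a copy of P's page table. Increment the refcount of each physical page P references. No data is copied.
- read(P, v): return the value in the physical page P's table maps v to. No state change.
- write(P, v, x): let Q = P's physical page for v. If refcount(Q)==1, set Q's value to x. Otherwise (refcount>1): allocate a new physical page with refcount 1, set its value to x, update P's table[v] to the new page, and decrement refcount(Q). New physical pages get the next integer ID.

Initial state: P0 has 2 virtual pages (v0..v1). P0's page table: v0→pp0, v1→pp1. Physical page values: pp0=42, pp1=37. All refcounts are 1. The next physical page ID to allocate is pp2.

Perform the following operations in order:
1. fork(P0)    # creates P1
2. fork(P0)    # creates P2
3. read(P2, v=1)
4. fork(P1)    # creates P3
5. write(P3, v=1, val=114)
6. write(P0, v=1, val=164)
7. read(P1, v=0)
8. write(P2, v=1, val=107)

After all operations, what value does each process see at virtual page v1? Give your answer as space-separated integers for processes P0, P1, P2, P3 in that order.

Answer: 164 37 107 114

Derivation:
Op 1: fork(P0) -> P1. 2 ppages; refcounts: pp0:2 pp1:2
Op 2: fork(P0) -> P2. 2 ppages; refcounts: pp0:3 pp1:3
Op 3: read(P2, v1) -> 37. No state change.
Op 4: fork(P1) -> P3. 2 ppages; refcounts: pp0:4 pp1:4
Op 5: write(P3, v1, 114). refcount(pp1)=4>1 -> COPY to pp2. 3 ppages; refcounts: pp0:4 pp1:3 pp2:1
Op 6: write(P0, v1, 164). refcount(pp1)=3>1 -> COPY to pp3. 4 ppages; refcounts: pp0:4 pp1:2 pp2:1 pp3:1
Op 7: read(P1, v0) -> 42. No state change.
Op 8: write(P2, v1, 107). refcount(pp1)=2>1 -> COPY to pp4. 5 ppages; refcounts: pp0:4 pp1:1 pp2:1 pp3:1 pp4:1
P0: v1 -> pp3 = 164
P1: v1 -> pp1 = 37
P2: v1 -> pp4 = 107
P3: v1 -> pp2 = 114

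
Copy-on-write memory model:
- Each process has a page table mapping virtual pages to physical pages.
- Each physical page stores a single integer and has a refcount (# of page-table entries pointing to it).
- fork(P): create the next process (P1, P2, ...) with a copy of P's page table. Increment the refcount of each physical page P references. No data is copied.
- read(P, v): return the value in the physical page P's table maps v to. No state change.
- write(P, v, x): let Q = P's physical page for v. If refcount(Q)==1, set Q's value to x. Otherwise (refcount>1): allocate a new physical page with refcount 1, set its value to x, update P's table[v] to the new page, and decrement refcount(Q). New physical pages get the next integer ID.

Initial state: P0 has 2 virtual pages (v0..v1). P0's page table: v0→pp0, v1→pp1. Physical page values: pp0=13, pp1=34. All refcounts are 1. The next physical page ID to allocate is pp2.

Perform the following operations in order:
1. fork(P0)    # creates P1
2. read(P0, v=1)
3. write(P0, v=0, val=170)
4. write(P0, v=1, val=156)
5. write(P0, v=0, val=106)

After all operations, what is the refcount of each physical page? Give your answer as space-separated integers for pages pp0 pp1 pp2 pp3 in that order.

Op 1: fork(P0) -> P1. 2 ppages; refcounts: pp0:2 pp1:2
Op 2: read(P0, v1) -> 34. No state change.
Op 3: write(P0, v0, 170). refcount(pp0)=2>1 -> COPY to pp2. 3 ppages; refcounts: pp0:1 pp1:2 pp2:1
Op 4: write(P0, v1, 156). refcount(pp1)=2>1 -> COPY to pp3. 4 ppages; refcounts: pp0:1 pp1:1 pp2:1 pp3:1
Op 5: write(P0, v0, 106). refcount(pp2)=1 -> write in place. 4 ppages; refcounts: pp0:1 pp1:1 pp2:1 pp3:1

Answer: 1 1 1 1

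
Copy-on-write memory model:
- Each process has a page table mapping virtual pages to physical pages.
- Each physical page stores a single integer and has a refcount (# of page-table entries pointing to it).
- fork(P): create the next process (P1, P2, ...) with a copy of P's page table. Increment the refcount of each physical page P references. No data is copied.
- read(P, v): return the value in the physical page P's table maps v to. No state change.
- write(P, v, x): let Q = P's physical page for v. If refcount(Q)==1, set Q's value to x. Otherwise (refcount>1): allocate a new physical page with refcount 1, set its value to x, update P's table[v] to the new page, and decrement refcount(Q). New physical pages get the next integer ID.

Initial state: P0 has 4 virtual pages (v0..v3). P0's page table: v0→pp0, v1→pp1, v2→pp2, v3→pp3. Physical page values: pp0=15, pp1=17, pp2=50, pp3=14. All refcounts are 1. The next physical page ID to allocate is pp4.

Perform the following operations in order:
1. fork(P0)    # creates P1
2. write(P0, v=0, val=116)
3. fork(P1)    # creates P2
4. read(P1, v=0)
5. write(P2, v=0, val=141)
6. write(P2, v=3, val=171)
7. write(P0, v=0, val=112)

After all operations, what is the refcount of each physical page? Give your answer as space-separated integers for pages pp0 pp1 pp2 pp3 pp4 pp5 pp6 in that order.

Op 1: fork(P0) -> P1. 4 ppages; refcounts: pp0:2 pp1:2 pp2:2 pp3:2
Op 2: write(P0, v0, 116). refcount(pp0)=2>1 -> COPY to pp4. 5 ppages; refcounts: pp0:1 pp1:2 pp2:2 pp3:2 pp4:1
Op 3: fork(P1) -> P2. 5 ppages; refcounts: pp0:2 pp1:3 pp2:3 pp3:3 pp4:1
Op 4: read(P1, v0) -> 15. No state change.
Op 5: write(P2, v0, 141). refcount(pp0)=2>1 -> COPY to pp5. 6 ppages; refcounts: pp0:1 pp1:3 pp2:3 pp3:3 pp4:1 pp5:1
Op 6: write(P2, v3, 171). refcount(pp3)=3>1 -> COPY to pp6. 7 ppages; refcounts: pp0:1 pp1:3 pp2:3 pp3:2 pp4:1 pp5:1 pp6:1
Op 7: write(P0, v0, 112). refcount(pp4)=1 -> write in place. 7 ppages; refcounts: pp0:1 pp1:3 pp2:3 pp3:2 pp4:1 pp5:1 pp6:1

Answer: 1 3 3 2 1 1 1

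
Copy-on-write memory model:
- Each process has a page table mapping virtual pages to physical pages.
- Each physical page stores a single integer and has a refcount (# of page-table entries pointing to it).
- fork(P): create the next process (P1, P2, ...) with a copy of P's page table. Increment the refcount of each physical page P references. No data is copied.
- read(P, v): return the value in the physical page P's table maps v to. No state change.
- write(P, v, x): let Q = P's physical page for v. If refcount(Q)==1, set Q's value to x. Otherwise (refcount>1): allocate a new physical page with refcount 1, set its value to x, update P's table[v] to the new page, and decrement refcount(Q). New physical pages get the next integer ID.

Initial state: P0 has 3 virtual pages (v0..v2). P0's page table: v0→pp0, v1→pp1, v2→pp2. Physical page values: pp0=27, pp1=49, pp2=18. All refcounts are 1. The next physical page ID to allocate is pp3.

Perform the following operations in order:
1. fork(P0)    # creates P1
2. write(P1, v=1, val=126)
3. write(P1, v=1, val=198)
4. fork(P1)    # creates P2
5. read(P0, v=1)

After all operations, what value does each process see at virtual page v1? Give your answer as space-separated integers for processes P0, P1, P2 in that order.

Answer: 49 198 198

Derivation:
Op 1: fork(P0) -> P1. 3 ppages; refcounts: pp0:2 pp1:2 pp2:2
Op 2: write(P1, v1, 126). refcount(pp1)=2>1 -> COPY to pp3. 4 ppages; refcounts: pp0:2 pp1:1 pp2:2 pp3:1
Op 3: write(P1, v1, 198). refcount(pp3)=1 -> write in place. 4 ppages; refcounts: pp0:2 pp1:1 pp2:2 pp3:1
Op 4: fork(P1) -> P2. 4 ppages; refcounts: pp0:3 pp1:1 pp2:3 pp3:2
Op 5: read(P0, v1) -> 49. No state change.
P0: v1 -> pp1 = 49
P1: v1 -> pp3 = 198
P2: v1 -> pp3 = 198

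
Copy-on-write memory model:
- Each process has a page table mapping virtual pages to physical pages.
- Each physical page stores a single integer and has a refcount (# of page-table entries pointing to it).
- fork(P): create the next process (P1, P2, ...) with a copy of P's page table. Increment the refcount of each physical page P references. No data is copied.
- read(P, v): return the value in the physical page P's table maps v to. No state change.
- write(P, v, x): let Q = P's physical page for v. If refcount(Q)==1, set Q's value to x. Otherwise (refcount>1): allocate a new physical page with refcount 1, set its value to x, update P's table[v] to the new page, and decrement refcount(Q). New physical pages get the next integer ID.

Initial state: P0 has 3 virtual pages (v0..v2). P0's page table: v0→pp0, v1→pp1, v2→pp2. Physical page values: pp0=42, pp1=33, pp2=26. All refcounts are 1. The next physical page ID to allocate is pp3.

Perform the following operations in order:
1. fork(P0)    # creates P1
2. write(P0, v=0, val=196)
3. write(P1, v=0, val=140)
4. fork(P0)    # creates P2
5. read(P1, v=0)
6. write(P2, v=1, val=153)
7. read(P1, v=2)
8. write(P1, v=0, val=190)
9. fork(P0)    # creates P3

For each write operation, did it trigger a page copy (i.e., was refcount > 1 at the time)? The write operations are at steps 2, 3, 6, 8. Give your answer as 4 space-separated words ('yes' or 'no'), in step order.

Op 1: fork(P0) -> P1. 3 ppages; refcounts: pp0:2 pp1:2 pp2:2
Op 2: write(P0, v0, 196). refcount(pp0)=2>1 -> COPY to pp3. 4 ppages; refcounts: pp0:1 pp1:2 pp2:2 pp3:1
Op 3: write(P1, v0, 140). refcount(pp0)=1 -> write in place. 4 ppages; refcounts: pp0:1 pp1:2 pp2:2 pp3:1
Op 4: fork(P0) -> P2. 4 ppages; refcounts: pp0:1 pp1:3 pp2:3 pp3:2
Op 5: read(P1, v0) -> 140. No state change.
Op 6: write(P2, v1, 153). refcount(pp1)=3>1 -> COPY to pp4. 5 ppages; refcounts: pp0:1 pp1:2 pp2:3 pp3:2 pp4:1
Op 7: read(P1, v2) -> 26. No state change.
Op 8: write(P1, v0, 190). refcount(pp0)=1 -> write in place. 5 ppages; refcounts: pp0:1 pp1:2 pp2:3 pp3:2 pp4:1
Op 9: fork(P0) -> P3. 5 ppages; refcounts: pp0:1 pp1:3 pp2:4 pp3:3 pp4:1

yes no yes no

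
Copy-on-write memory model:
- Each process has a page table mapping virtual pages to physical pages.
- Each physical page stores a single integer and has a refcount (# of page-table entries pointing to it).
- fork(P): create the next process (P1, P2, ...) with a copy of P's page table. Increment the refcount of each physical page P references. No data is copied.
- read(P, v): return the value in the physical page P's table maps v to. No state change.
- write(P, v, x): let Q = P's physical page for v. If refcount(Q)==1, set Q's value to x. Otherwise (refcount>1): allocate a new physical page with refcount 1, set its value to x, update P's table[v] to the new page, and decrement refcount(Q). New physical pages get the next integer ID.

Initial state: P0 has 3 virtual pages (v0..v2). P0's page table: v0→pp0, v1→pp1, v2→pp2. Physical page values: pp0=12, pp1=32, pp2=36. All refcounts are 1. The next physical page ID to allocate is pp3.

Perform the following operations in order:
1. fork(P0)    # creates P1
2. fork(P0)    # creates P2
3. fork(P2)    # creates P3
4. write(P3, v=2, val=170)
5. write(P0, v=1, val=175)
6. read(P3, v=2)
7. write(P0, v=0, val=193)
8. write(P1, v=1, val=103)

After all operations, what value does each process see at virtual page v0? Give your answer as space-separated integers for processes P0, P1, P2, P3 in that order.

Op 1: fork(P0) -> P1. 3 ppages; refcounts: pp0:2 pp1:2 pp2:2
Op 2: fork(P0) -> P2. 3 ppages; refcounts: pp0:3 pp1:3 pp2:3
Op 3: fork(P2) -> P3. 3 ppages; refcounts: pp0:4 pp1:4 pp2:4
Op 4: write(P3, v2, 170). refcount(pp2)=4>1 -> COPY to pp3. 4 ppages; refcounts: pp0:4 pp1:4 pp2:3 pp3:1
Op 5: write(P0, v1, 175). refcount(pp1)=4>1 -> COPY to pp4. 5 ppages; refcounts: pp0:4 pp1:3 pp2:3 pp3:1 pp4:1
Op 6: read(P3, v2) -> 170. No state change.
Op 7: write(P0, v0, 193). refcount(pp0)=4>1 -> COPY to pp5. 6 ppages; refcounts: pp0:3 pp1:3 pp2:3 pp3:1 pp4:1 pp5:1
Op 8: write(P1, v1, 103). refcount(pp1)=3>1 -> COPY to pp6. 7 ppages; refcounts: pp0:3 pp1:2 pp2:3 pp3:1 pp4:1 pp5:1 pp6:1
P0: v0 -> pp5 = 193
P1: v0 -> pp0 = 12
P2: v0 -> pp0 = 12
P3: v0 -> pp0 = 12

Answer: 193 12 12 12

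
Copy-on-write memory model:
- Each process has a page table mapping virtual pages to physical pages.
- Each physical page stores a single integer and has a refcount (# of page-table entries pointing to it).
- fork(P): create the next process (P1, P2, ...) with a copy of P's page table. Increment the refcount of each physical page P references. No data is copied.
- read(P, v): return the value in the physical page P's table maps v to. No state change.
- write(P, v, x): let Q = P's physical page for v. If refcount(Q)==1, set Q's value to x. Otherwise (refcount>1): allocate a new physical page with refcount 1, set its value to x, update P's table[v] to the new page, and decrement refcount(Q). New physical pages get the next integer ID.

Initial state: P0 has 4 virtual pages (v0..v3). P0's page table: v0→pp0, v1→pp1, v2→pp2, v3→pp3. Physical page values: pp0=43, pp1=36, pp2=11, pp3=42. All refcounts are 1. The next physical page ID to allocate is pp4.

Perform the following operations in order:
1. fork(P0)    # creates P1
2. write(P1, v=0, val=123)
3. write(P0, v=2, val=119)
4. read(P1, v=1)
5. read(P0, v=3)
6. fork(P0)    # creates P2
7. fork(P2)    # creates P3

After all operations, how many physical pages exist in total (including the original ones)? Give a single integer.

Op 1: fork(P0) -> P1. 4 ppages; refcounts: pp0:2 pp1:2 pp2:2 pp3:2
Op 2: write(P1, v0, 123). refcount(pp0)=2>1 -> COPY to pp4. 5 ppages; refcounts: pp0:1 pp1:2 pp2:2 pp3:2 pp4:1
Op 3: write(P0, v2, 119). refcount(pp2)=2>1 -> COPY to pp5. 6 ppages; refcounts: pp0:1 pp1:2 pp2:1 pp3:2 pp4:1 pp5:1
Op 4: read(P1, v1) -> 36. No state change.
Op 5: read(P0, v3) -> 42. No state change.
Op 6: fork(P0) -> P2. 6 ppages; refcounts: pp0:2 pp1:3 pp2:1 pp3:3 pp4:1 pp5:2
Op 7: fork(P2) -> P3. 6 ppages; refcounts: pp0:3 pp1:4 pp2:1 pp3:4 pp4:1 pp5:3

Answer: 6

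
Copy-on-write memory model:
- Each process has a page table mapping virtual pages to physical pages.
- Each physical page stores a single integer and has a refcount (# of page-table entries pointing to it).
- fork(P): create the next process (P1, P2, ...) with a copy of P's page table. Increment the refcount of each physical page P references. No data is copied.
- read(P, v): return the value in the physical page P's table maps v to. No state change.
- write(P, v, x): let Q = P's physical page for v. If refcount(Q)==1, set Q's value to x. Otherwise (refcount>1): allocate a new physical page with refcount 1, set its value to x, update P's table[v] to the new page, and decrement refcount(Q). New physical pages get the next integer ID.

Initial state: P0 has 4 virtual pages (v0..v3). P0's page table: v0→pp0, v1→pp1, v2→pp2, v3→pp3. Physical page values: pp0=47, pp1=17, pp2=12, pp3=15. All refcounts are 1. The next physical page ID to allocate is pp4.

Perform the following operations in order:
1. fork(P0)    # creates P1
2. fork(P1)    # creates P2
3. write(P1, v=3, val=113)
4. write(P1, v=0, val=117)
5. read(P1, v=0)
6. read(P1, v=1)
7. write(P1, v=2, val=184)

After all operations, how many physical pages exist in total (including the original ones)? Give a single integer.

Op 1: fork(P0) -> P1. 4 ppages; refcounts: pp0:2 pp1:2 pp2:2 pp3:2
Op 2: fork(P1) -> P2. 4 ppages; refcounts: pp0:3 pp1:3 pp2:3 pp3:3
Op 3: write(P1, v3, 113). refcount(pp3)=3>1 -> COPY to pp4. 5 ppages; refcounts: pp0:3 pp1:3 pp2:3 pp3:2 pp4:1
Op 4: write(P1, v0, 117). refcount(pp0)=3>1 -> COPY to pp5. 6 ppages; refcounts: pp0:2 pp1:3 pp2:3 pp3:2 pp4:1 pp5:1
Op 5: read(P1, v0) -> 117. No state change.
Op 6: read(P1, v1) -> 17. No state change.
Op 7: write(P1, v2, 184). refcount(pp2)=3>1 -> COPY to pp6. 7 ppages; refcounts: pp0:2 pp1:3 pp2:2 pp3:2 pp4:1 pp5:1 pp6:1

Answer: 7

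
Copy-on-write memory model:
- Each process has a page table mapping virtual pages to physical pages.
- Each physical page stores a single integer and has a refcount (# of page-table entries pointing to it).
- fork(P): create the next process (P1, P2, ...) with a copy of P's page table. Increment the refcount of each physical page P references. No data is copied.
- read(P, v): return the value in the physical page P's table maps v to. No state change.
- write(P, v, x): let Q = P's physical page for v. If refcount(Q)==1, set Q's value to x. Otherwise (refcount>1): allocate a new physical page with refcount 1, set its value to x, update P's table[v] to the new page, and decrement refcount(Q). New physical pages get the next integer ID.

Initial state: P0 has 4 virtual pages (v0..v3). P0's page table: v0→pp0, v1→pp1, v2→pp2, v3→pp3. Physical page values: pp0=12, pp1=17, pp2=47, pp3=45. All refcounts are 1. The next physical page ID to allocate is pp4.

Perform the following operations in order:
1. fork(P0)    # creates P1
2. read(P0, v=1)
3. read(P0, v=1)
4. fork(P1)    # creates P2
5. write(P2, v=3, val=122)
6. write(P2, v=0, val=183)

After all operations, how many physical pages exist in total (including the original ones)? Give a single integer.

Op 1: fork(P0) -> P1. 4 ppages; refcounts: pp0:2 pp1:2 pp2:2 pp3:2
Op 2: read(P0, v1) -> 17. No state change.
Op 3: read(P0, v1) -> 17. No state change.
Op 4: fork(P1) -> P2. 4 ppages; refcounts: pp0:3 pp1:3 pp2:3 pp3:3
Op 5: write(P2, v3, 122). refcount(pp3)=3>1 -> COPY to pp4. 5 ppages; refcounts: pp0:3 pp1:3 pp2:3 pp3:2 pp4:1
Op 6: write(P2, v0, 183). refcount(pp0)=3>1 -> COPY to pp5. 6 ppages; refcounts: pp0:2 pp1:3 pp2:3 pp3:2 pp4:1 pp5:1

Answer: 6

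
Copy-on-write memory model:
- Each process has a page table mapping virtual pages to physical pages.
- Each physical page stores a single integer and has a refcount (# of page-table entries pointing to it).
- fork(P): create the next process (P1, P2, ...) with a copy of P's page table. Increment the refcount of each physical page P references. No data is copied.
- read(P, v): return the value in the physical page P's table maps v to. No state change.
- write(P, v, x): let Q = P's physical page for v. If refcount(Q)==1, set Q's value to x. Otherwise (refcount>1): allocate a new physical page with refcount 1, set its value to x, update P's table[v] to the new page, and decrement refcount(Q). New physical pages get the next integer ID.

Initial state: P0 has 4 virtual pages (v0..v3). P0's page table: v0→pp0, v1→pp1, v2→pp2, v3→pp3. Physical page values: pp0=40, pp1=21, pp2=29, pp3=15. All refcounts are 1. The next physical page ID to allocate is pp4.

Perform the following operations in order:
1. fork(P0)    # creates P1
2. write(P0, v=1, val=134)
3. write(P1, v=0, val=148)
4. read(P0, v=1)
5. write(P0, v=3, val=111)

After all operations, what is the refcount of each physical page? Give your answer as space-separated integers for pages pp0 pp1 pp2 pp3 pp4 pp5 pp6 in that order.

Op 1: fork(P0) -> P1. 4 ppages; refcounts: pp0:2 pp1:2 pp2:2 pp3:2
Op 2: write(P0, v1, 134). refcount(pp1)=2>1 -> COPY to pp4. 5 ppages; refcounts: pp0:2 pp1:1 pp2:2 pp3:2 pp4:1
Op 3: write(P1, v0, 148). refcount(pp0)=2>1 -> COPY to pp5. 6 ppages; refcounts: pp0:1 pp1:1 pp2:2 pp3:2 pp4:1 pp5:1
Op 4: read(P0, v1) -> 134. No state change.
Op 5: write(P0, v3, 111). refcount(pp3)=2>1 -> COPY to pp6. 7 ppages; refcounts: pp0:1 pp1:1 pp2:2 pp3:1 pp4:1 pp5:1 pp6:1

Answer: 1 1 2 1 1 1 1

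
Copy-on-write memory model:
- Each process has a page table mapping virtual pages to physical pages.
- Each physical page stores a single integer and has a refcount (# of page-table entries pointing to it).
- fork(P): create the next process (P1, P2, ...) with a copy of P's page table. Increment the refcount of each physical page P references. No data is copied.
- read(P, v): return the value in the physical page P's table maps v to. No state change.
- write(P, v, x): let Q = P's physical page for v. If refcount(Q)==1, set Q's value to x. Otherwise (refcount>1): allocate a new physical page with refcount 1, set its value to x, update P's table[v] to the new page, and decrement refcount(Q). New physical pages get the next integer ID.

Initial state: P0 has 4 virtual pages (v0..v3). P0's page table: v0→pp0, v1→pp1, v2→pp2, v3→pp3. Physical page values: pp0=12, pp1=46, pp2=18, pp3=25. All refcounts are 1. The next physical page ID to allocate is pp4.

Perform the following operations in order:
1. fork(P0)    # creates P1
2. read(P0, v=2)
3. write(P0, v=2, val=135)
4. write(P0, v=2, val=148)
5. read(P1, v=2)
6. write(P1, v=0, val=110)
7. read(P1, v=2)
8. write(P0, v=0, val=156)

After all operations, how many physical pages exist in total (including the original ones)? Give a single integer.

Answer: 6

Derivation:
Op 1: fork(P0) -> P1. 4 ppages; refcounts: pp0:2 pp1:2 pp2:2 pp3:2
Op 2: read(P0, v2) -> 18. No state change.
Op 3: write(P0, v2, 135). refcount(pp2)=2>1 -> COPY to pp4. 5 ppages; refcounts: pp0:2 pp1:2 pp2:1 pp3:2 pp4:1
Op 4: write(P0, v2, 148). refcount(pp4)=1 -> write in place. 5 ppages; refcounts: pp0:2 pp1:2 pp2:1 pp3:2 pp4:1
Op 5: read(P1, v2) -> 18. No state change.
Op 6: write(P1, v0, 110). refcount(pp0)=2>1 -> COPY to pp5. 6 ppages; refcounts: pp0:1 pp1:2 pp2:1 pp3:2 pp4:1 pp5:1
Op 7: read(P1, v2) -> 18. No state change.
Op 8: write(P0, v0, 156). refcount(pp0)=1 -> write in place. 6 ppages; refcounts: pp0:1 pp1:2 pp2:1 pp3:2 pp4:1 pp5:1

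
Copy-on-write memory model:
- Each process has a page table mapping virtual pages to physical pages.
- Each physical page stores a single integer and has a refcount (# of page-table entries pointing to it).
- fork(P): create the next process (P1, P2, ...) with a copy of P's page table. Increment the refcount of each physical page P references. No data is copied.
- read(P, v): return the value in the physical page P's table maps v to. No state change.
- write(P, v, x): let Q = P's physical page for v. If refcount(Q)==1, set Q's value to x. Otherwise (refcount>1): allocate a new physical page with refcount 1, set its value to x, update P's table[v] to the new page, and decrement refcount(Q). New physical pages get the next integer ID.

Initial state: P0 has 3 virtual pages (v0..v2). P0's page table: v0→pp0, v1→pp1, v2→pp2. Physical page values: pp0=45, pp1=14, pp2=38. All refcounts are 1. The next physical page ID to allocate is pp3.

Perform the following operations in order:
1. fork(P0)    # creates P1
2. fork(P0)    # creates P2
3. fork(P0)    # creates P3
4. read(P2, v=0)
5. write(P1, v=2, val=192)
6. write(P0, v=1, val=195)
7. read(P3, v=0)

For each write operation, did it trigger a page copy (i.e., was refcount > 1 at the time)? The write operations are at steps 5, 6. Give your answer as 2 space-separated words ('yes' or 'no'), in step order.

Op 1: fork(P0) -> P1. 3 ppages; refcounts: pp0:2 pp1:2 pp2:2
Op 2: fork(P0) -> P2. 3 ppages; refcounts: pp0:3 pp1:3 pp2:3
Op 3: fork(P0) -> P3. 3 ppages; refcounts: pp0:4 pp1:4 pp2:4
Op 4: read(P2, v0) -> 45. No state change.
Op 5: write(P1, v2, 192). refcount(pp2)=4>1 -> COPY to pp3. 4 ppages; refcounts: pp0:4 pp1:4 pp2:3 pp3:1
Op 6: write(P0, v1, 195). refcount(pp1)=4>1 -> COPY to pp4. 5 ppages; refcounts: pp0:4 pp1:3 pp2:3 pp3:1 pp4:1
Op 7: read(P3, v0) -> 45. No state change.

yes yes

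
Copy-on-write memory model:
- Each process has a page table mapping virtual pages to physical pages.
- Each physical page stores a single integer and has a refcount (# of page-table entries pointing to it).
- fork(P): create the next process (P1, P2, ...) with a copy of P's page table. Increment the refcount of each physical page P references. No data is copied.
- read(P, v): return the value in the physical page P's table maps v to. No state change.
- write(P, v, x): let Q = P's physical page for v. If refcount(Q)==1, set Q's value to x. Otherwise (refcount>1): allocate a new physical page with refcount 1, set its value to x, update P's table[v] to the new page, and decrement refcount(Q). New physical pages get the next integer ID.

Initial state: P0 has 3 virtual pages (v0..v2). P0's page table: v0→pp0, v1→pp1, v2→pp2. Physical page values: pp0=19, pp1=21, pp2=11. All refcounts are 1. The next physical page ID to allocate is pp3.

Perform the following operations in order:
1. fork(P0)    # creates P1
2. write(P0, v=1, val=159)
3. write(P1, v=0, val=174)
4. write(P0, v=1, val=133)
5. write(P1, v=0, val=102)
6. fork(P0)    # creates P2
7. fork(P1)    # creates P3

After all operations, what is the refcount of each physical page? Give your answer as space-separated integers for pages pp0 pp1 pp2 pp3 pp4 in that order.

Op 1: fork(P0) -> P1. 3 ppages; refcounts: pp0:2 pp1:2 pp2:2
Op 2: write(P0, v1, 159). refcount(pp1)=2>1 -> COPY to pp3. 4 ppages; refcounts: pp0:2 pp1:1 pp2:2 pp3:1
Op 3: write(P1, v0, 174). refcount(pp0)=2>1 -> COPY to pp4. 5 ppages; refcounts: pp0:1 pp1:1 pp2:2 pp3:1 pp4:1
Op 4: write(P0, v1, 133). refcount(pp3)=1 -> write in place. 5 ppages; refcounts: pp0:1 pp1:1 pp2:2 pp3:1 pp4:1
Op 5: write(P1, v0, 102). refcount(pp4)=1 -> write in place. 5 ppages; refcounts: pp0:1 pp1:1 pp2:2 pp3:1 pp4:1
Op 6: fork(P0) -> P2. 5 ppages; refcounts: pp0:2 pp1:1 pp2:3 pp3:2 pp4:1
Op 7: fork(P1) -> P3. 5 ppages; refcounts: pp0:2 pp1:2 pp2:4 pp3:2 pp4:2

Answer: 2 2 4 2 2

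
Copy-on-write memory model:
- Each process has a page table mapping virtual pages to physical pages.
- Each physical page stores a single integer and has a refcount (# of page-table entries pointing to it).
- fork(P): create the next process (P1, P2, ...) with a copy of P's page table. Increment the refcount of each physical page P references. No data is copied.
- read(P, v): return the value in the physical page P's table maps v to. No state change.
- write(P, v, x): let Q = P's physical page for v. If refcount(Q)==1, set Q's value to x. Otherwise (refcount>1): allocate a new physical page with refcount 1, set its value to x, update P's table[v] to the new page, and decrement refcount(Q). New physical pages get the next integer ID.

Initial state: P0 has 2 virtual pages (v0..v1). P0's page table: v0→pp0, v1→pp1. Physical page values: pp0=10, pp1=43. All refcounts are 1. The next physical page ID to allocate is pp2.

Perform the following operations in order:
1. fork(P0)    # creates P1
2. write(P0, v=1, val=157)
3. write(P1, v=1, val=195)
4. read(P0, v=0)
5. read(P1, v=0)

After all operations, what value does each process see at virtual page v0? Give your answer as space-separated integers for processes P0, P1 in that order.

Op 1: fork(P0) -> P1. 2 ppages; refcounts: pp0:2 pp1:2
Op 2: write(P0, v1, 157). refcount(pp1)=2>1 -> COPY to pp2. 3 ppages; refcounts: pp0:2 pp1:1 pp2:1
Op 3: write(P1, v1, 195). refcount(pp1)=1 -> write in place. 3 ppages; refcounts: pp0:2 pp1:1 pp2:1
Op 4: read(P0, v0) -> 10. No state change.
Op 5: read(P1, v0) -> 10. No state change.
P0: v0 -> pp0 = 10
P1: v0 -> pp0 = 10

Answer: 10 10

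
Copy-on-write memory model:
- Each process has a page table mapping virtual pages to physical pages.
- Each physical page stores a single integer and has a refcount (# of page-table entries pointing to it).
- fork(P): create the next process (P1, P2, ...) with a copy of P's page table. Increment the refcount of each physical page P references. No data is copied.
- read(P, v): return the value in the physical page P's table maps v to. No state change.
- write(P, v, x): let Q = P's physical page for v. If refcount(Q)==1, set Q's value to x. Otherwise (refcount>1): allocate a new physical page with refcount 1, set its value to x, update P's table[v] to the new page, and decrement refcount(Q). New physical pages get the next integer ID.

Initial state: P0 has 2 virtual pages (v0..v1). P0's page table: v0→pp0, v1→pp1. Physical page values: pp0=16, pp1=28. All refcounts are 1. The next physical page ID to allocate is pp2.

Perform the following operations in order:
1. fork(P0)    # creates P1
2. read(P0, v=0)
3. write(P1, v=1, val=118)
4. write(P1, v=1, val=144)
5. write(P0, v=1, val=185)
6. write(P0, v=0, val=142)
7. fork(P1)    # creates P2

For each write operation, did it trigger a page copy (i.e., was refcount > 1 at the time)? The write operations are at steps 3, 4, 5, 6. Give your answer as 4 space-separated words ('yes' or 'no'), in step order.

Op 1: fork(P0) -> P1. 2 ppages; refcounts: pp0:2 pp1:2
Op 2: read(P0, v0) -> 16. No state change.
Op 3: write(P1, v1, 118). refcount(pp1)=2>1 -> COPY to pp2. 3 ppages; refcounts: pp0:2 pp1:1 pp2:1
Op 4: write(P1, v1, 144). refcount(pp2)=1 -> write in place. 3 ppages; refcounts: pp0:2 pp1:1 pp2:1
Op 5: write(P0, v1, 185). refcount(pp1)=1 -> write in place. 3 ppages; refcounts: pp0:2 pp1:1 pp2:1
Op 6: write(P0, v0, 142). refcount(pp0)=2>1 -> COPY to pp3. 4 ppages; refcounts: pp0:1 pp1:1 pp2:1 pp3:1
Op 7: fork(P1) -> P2. 4 ppages; refcounts: pp0:2 pp1:1 pp2:2 pp3:1

yes no no yes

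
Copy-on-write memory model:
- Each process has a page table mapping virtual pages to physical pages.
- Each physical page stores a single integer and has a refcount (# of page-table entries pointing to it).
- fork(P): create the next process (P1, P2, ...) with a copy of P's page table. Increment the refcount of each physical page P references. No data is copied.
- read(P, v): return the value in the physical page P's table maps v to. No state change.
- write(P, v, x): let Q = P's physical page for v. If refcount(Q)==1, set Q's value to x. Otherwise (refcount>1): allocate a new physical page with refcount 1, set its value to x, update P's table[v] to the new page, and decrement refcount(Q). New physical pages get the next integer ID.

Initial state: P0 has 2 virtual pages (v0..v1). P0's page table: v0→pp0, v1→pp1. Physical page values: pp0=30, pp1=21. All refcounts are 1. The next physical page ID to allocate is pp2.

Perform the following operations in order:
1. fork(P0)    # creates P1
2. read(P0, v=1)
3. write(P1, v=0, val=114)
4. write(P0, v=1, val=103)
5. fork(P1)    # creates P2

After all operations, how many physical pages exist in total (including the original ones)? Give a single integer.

Op 1: fork(P0) -> P1. 2 ppages; refcounts: pp0:2 pp1:2
Op 2: read(P0, v1) -> 21. No state change.
Op 3: write(P1, v0, 114). refcount(pp0)=2>1 -> COPY to pp2. 3 ppages; refcounts: pp0:1 pp1:2 pp2:1
Op 4: write(P0, v1, 103). refcount(pp1)=2>1 -> COPY to pp3. 4 ppages; refcounts: pp0:1 pp1:1 pp2:1 pp3:1
Op 5: fork(P1) -> P2. 4 ppages; refcounts: pp0:1 pp1:2 pp2:2 pp3:1

Answer: 4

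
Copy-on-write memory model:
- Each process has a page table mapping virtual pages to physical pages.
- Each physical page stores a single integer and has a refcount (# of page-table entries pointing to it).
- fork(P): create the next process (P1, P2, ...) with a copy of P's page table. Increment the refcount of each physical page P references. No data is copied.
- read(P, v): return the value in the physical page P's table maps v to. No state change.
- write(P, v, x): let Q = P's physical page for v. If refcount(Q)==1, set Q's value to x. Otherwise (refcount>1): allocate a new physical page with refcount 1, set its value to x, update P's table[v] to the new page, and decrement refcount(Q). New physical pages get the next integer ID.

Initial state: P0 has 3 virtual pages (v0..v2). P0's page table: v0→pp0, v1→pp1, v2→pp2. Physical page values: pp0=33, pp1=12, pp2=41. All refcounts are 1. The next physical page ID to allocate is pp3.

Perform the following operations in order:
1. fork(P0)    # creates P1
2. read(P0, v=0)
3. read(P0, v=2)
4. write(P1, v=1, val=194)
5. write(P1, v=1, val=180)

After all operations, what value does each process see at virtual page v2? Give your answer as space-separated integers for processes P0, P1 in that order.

Op 1: fork(P0) -> P1. 3 ppages; refcounts: pp0:2 pp1:2 pp2:2
Op 2: read(P0, v0) -> 33. No state change.
Op 3: read(P0, v2) -> 41. No state change.
Op 4: write(P1, v1, 194). refcount(pp1)=2>1 -> COPY to pp3. 4 ppages; refcounts: pp0:2 pp1:1 pp2:2 pp3:1
Op 5: write(P1, v1, 180). refcount(pp3)=1 -> write in place. 4 ppages; refcounts: pp0:2 pp1:1 pp2:2 pp3:1
P0: v2 -> pp2 = 41
P1: v2 -> pp2 = 41

Answer: 41 41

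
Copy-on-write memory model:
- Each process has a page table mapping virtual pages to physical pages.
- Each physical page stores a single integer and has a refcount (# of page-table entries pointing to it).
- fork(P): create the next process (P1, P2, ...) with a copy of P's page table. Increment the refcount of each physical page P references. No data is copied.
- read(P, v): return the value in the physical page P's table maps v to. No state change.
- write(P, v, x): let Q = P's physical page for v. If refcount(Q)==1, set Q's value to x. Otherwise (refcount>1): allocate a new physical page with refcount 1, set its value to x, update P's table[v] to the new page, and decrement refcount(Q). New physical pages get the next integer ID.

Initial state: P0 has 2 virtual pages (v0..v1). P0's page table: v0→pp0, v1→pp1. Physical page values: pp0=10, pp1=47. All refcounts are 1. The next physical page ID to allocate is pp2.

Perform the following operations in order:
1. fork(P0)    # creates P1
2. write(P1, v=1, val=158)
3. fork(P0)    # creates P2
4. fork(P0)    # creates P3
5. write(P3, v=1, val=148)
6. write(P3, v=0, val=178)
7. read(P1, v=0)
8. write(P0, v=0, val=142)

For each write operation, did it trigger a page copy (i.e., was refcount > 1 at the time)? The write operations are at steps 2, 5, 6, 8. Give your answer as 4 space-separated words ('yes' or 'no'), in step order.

Op 1: fork(P0) -> P1. 2 ppages; refcounts: pp0:2 pp1:2
Op 2: write(P1, v1, 158). refcount(pp1)=2>1 -> COPY to pp2. 3 ppages; refcounts: pp0:2 pp1:1 pp2:1
Op 3: fork(P0) -> P2. 3 ppages; refcounts: pp0:3 pp1:2 pp2:1
Op 4: fork(P0) -> P3. 3 ppages; refcounts: pp0:4 pp1:3 pp2:1
Op 5: write(P3, v1, 148). refcount(pp1)=3>1 -> COPY to pp3. 4 ppages; refcounts: pp0:4 pp1:2 pp2:1 pp3:1
Op 6: write(P3, v0, 178). refcount(pp0)=4>1 -> COPY to pp4. 5 ppages; refcounts: pp0:3 pp1:2 pp2:1 pp3:1 pp4:1
Op 7: read(P1, v0) -> 10. No state change.
Op 8: write(P0, v0, 142). refcount(pp0)=3>1 -> COPY to pp5. 6 ppages; refcounts: pp0:2 pp1:2 pp2:1 pp3:1 pp4:1 pp5:1

yes yes yes yes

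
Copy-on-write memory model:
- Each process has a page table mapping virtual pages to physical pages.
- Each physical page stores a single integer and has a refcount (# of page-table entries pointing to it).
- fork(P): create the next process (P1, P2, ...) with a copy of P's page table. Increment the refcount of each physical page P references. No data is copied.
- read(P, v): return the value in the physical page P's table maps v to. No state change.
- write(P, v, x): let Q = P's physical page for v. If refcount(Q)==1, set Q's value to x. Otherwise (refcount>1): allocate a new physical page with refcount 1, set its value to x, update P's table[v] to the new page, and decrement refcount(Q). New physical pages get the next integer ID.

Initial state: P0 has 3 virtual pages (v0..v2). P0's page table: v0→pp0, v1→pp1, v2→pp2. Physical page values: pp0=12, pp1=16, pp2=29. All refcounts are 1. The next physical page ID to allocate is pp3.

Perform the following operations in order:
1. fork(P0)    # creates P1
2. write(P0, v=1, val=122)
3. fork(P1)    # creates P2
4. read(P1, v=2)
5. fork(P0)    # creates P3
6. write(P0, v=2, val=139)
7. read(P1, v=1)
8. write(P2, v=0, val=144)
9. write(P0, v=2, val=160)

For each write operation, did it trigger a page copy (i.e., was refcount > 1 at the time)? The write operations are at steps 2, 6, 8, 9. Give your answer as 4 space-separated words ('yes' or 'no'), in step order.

Op 1: fork(P0) -> P1. 3 ppages; refcounts: pp0:2 pp1:2 pp2:2
Op 2: write(P0, v1, 122). refcount(pp1)=2>1 -> COPY to pp3. 4 ppages; refcounts: pp0:2 pp1:1 pp2:2 pp3:1
Op 3: fork(P1) -> P2. 4 ppages; refcounts: pp0:3 pp1:2 pp2:3 pp3:1
Op 4: read(P1, v2) -> 29. No state change.
Op 5: fork(P0) -> P3. 4 ppages; refcounts: pp0:4 pp1:2 pp2:4 pp3:2
Op 6: write(P0, v2, 139). refcount(pp2)=4>1 -> COPY to pp4. 5 ppages; refcounts: pp0:4 pp1:2 pp2:3 pp3:2 pp4:1
Op 7: read(P1, v1) -> 16. No state change.
Op 8: write(P2, v0, 144). refcount(pp0)=4>1 -> COPY to pp5. 6 ppages; refcounts: pp0:3 pp1:2 pp2:3 pp3:2 pp4:1 pp5:1
Op 9: write(P0, v2, 160). refcount(pp4)=1 -> write in place. 6 ppages; refcounts: pp0:3 pp1:2 pp2:3 pp3:2 pp4:1 pp5:1

yes yes yes no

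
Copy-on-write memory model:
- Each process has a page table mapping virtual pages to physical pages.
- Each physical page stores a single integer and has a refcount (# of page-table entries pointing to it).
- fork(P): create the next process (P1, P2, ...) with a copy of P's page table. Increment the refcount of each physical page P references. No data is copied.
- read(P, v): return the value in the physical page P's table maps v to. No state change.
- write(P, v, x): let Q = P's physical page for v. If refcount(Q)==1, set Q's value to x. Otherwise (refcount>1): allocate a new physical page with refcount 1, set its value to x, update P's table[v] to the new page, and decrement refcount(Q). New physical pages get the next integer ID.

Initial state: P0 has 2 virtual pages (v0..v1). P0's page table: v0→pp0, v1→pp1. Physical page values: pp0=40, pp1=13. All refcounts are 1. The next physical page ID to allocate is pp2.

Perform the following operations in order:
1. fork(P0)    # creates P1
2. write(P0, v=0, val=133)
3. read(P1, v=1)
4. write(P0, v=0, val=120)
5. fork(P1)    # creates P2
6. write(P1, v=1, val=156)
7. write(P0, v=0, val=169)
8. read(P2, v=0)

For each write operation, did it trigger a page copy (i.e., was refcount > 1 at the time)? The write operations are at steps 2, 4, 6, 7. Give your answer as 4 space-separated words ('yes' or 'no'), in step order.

Op 1: fork(P0) -> P1. 2 ppages; refcounts: pp0:2 pp1:2
Op 2: write(P0, v0, 133). refcount(pp0)=2>1 -> COPY to pp2. 3 ppages; refcounts: pp0:1 pp1:2 pp2:1
Op 3: read(P1, v1) -> 13. No state change.
Op 4: write(P0, v0, 120). refcount(pp2)=1 -> write in place. 3 ppages; refcounts: pp0:1 pp1:2 pp2:1
Op 5: fork(P1) -> P2. 3 ppages; refcounts: pp0:2 pp1:3 pp2:1
Op 6: write(P1, v1, 156). refcount(pp1)=3>1 -> COPY to pp3. 4 ppages; refcounts: pp0:2 pp1:2 pp2:1 pp3:1
Op 7: write(P0, v0, 169). refcount(pp2)=1 -> write in place. 4 ppages; refcounts: pp0:2 pp1:2 pp2:1 pp3:1
Op 8: read(P2, v0) -> 40. No state change.

yes no yes no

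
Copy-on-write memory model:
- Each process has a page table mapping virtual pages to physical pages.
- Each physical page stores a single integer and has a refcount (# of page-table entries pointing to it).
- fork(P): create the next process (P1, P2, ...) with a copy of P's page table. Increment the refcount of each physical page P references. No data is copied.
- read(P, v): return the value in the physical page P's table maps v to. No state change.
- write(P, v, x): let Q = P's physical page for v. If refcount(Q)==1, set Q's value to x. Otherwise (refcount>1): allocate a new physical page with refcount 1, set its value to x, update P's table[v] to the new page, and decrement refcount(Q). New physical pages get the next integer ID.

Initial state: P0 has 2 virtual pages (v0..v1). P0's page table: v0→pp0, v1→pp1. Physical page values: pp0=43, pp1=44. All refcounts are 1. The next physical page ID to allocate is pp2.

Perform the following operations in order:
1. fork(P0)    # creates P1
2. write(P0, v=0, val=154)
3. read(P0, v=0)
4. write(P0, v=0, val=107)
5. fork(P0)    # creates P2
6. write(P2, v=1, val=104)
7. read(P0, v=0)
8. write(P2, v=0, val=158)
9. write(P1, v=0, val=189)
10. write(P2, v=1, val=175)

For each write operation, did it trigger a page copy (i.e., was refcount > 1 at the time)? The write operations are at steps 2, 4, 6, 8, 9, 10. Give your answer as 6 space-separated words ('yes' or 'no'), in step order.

Op 1: fork(P0) -> P1. 2 ppages; refcounts: pp0:2 pp1:2
Op 2: write(P0, v0, 154). refcount(pp0)=2>1 -> COPY to pp2. 3 ppages; refcounts: pp0:1 pp1:2 pp2:1
Op 3: read(P0, v0) -> 154. No state change.
Op 4: write(P0, v0, 107). refcount(pp2)=1 -> write in place. 3 ppages; refcounts: pp0:1 pp1:2 pp2:1
Op 5: fork(P0) -> P2. 3 ppages; refcounts: pp0:1 pp1:3 pp2:2
Op 6: write(P2, v1, 104). refcount(pp1)=3>1 -> COPY to pp3. 4 ppages; refcounts: pp0:1 pp1:2 pp2:2 pp3:1
Op 7: read(P0, v0) -> 107. No state change.
Op 8: write(P2, v0, 158). refcount(pp2)=2>1 -> COPY to pp4. 5 ppages; refcounts: pp0:1 pp1:2 pp2:1 pp3:1 pp4:1
Op 9: write(P1, v0, 189). refcount(pp0)=1 -> write in place. 5 ppages; refcounts: pp0:1 pp1:2 pp2:1 pp3:1 pp4:1
Op 10: write(P2, v1, 175). refcount(pp3)=1 -> write in place. 5 ppages; refcounts: pp0:1 pp1:2 pp2:1 pp3:1 pp4:1

yes no yes yes no no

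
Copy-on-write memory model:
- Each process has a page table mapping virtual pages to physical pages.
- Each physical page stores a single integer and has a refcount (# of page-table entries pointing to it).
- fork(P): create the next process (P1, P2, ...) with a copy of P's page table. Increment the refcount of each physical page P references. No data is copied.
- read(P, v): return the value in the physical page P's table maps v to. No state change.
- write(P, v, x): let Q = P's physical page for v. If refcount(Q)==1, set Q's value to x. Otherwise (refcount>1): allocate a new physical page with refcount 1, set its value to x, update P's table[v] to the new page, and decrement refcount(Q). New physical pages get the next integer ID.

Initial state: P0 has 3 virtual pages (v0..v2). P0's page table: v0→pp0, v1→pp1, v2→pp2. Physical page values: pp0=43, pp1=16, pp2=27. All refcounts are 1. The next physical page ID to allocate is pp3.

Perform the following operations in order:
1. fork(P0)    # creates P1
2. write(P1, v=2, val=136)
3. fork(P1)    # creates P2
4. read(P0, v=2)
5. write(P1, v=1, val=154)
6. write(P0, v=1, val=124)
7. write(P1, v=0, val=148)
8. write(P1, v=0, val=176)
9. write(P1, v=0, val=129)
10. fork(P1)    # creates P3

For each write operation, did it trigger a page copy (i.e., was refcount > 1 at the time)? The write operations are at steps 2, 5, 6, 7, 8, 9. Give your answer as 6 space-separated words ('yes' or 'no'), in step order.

Op 1: fork(P0) -> P1. 3 ppages; refcounts: pp0:2 pp1:2 pp2:2
Op 2: write(P1, v2, 136). refcount(pp2)=2>1 -> COPY to pp3. 4 ppages; refcounts: pp0:2 pp1:2 pp2:1 pp3:1
Op 3: fork(P1) -> P2. 4 ppages; refcounts: pp0:3 pp1:3 pp2:1 pp3:2
Op 4: read(P0, v2) -> 27. No state change.
Op 5: write(P1, v1, 154). refcount(pp1)=3>1 -> COPY to pp4. 5 ppages; refcounts: pp0:3 pp1:2 pp2:1 pp3:2 pp4:1
Op 6: write(P0, v1, 124). refcount(pp1)=2>1 -> COPY to pp5. 6 ppages; refcounts: pp0:3 pp1:1 pp2:1 pp3:2 pp4:1 pp5:1
Op 7: write(P1, v0, 148). refcount(pp0)=3>1 -> COPY to pp6. 7 ppages; refcounts: pp0:2 pp1:1 pp2:1 pp3:2 pp4:1 pp5:1 pp6:1
Op 8: write(P1, v0, 176). refcount(pp6)=1 -> write in place. 7 ppages; refcounts: pp0:2 pp1:1 pp2:1 pp3:2 pp4:1 pp5:1 pp6:1
Op 9: write(P1, v0, 129). refcount(pp6)=1 -> write in place. 7 ppages; refcounts: pp0:2 pp1:1 pp2:1 pp3:2 pp4:1 pp5:1 pp6:1
Op 10: fork(P1) -> P3. 7 ppages; refcounts: pp0:2 pp1:1 pp2:1 pp3:3 pp4:2 pp5:1 pp6:2

yes yes yes yes no no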